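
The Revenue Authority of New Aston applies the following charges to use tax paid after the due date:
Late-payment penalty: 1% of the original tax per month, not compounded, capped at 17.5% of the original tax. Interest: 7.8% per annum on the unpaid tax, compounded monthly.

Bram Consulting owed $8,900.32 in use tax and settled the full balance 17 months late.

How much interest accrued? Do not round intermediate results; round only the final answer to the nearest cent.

Interest (7.8%/yr ÷ 12 = 0.65%/month): $8,900.32 × ((1 + 0.0065)^17 − 1) = $1,036.3271…

$1,036.33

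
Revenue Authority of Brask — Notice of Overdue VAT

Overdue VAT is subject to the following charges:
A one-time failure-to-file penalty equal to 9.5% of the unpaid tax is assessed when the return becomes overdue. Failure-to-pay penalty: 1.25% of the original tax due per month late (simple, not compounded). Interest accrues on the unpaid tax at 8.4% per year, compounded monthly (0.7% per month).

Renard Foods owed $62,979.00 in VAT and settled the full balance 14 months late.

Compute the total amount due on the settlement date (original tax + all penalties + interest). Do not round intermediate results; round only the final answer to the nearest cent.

Failure-to-file penalty: 9.5% × $62,979.00 = $5,983.01…
Failure-to-pay penalty: 14 × 1.25% × $62,979.00 = $11,021.33…
Interest: $62,979.00 × ((1 + 0.007)^14 − 1) = $62,979.00 × 0.1025863… = $6,460.7819…
Total = $62,979.00 + $17,004.3300 + $6,460.7819… = $86,444.11

$86,444.11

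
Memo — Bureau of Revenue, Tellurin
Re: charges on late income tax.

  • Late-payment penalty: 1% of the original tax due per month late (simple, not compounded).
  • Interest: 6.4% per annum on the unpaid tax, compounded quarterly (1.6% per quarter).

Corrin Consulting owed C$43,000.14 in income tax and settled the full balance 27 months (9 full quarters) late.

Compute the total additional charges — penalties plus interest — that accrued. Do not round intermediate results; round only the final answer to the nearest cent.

Late-payment penalty = 1% × C$43,000.14 × 27 mo = C$11,610.04…
Interest: C$43,000.14 × ((1 + 0.016)^9 − 1) = C$43,000.14 × 0.1535685… = C$6,603.4651…
Penalties + interest = C$11,610.0378 + C$6,603.4651… = C$18,213.50

C$18,213.50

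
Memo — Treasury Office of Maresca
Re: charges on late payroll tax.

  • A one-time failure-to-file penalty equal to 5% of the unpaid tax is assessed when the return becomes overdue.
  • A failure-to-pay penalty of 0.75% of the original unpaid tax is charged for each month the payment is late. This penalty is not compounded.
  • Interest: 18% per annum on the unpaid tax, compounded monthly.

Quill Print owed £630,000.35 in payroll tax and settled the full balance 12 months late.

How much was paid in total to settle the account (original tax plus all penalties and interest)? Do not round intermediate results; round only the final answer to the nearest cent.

£841,439.92

Failure-to-file penalty: 5% × £630,000.35 = £31,500.02…
Failure-to-pay penalty: 12 × 0.75% × £630,000.35 = £56,700.03…
Interest (18%/yr ÷ 12 = 1.5%/month): £630,000.35 × ((1 + 0.015)^12 − 1) = £123,239.5165…
Total = £630,000.35 + £88,200.0490 + £123,239.5165… = £841,439.92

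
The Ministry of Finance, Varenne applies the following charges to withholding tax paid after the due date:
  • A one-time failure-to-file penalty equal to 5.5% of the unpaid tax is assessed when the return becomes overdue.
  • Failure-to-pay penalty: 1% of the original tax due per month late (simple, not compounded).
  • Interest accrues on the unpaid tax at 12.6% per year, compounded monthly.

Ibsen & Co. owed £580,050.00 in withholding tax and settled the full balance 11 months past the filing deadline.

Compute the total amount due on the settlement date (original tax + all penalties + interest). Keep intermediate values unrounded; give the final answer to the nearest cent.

£746,384.46

Failure-to-file penalty: 5.5% × £580,050.00 = £31,902.75
Failure-to-pay penalty = 1% × £580,050.00 × 11 mo = £63,805.50
Interest (12.6%/yr ÷ 12 = 1.05%/month): £580,050.00 × ((1 + 0.0105)^11 − 1) = £70,626.2087…
Total = £580,050.00 + £95,708.2500 + £70,626.2087… = £746,384.46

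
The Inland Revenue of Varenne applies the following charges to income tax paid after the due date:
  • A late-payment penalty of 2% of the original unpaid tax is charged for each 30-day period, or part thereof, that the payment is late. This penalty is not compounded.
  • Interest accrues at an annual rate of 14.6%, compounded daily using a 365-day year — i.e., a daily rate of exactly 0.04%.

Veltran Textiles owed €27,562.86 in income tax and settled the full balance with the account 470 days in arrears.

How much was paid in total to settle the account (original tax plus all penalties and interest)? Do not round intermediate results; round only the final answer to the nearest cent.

Penalty periods: ⌈470/30⌉ = 16; penalty = 16 × 2% × €27,562.86 = €8,820.12…
Interest: €27,562.86 × ((1 + 0.0004)^470 − 1) = €27,562.86 × 0.20678815… = €5,699.6729…
Total = €27,562.86 + €8,820.1152 + €5,699.6729… = €42,082.65

€42,082.65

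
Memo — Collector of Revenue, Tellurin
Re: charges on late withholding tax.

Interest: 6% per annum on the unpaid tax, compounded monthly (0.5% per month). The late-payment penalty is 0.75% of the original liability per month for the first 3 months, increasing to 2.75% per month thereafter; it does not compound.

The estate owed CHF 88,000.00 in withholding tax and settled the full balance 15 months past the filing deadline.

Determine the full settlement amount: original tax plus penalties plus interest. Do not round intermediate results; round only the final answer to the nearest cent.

CHF 125,856.08

Penalty, months 1–3: 3 × 0.75% × CHF 88,000.00 = CHF 1,980.00
Penalty, months 4–15: 12 × 2.75% × CHF 88,000.00 = CHF 29,040.00
Interest: CHF 88,000.00 × ((1 + 0.005)^15 − 1) = CHF 88,000.00 × 0.0776827… = CHF 6,836.0809…
Total = CHF 88,000.00 + CHF 31,020.0000 + CHF 6,836.0809… = CHF 125,856.08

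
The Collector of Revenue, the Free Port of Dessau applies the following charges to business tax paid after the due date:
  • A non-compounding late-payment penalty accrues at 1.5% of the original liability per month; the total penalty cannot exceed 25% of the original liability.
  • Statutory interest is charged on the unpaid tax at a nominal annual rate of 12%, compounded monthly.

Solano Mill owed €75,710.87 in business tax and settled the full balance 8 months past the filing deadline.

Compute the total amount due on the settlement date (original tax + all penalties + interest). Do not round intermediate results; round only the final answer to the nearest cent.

€91,069.33

Penalty: 8 × 1.5% × €75,710.87 = €9,085.30… (below the 25% cap of €18,927.72…)
Interest (12%/yr ÷ 12 = 1%/month): €75,710.87 × ((1 + 0.01)^8 − 1) = €6,273.1533…
Total = €75,710.87 + €9,085.3044 + €6,273.1533… = €91,069.33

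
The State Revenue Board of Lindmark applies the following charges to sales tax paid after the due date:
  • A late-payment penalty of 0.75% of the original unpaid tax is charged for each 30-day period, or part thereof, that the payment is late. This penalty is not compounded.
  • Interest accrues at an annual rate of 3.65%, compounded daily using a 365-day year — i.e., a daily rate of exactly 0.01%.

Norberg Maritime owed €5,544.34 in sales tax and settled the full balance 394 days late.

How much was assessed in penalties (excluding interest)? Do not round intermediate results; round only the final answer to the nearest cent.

€582.16

Penalty periods: ⌈394/30⌉ = 14; penalty = 14 × 0.75% × €5,544.34 = €582.16…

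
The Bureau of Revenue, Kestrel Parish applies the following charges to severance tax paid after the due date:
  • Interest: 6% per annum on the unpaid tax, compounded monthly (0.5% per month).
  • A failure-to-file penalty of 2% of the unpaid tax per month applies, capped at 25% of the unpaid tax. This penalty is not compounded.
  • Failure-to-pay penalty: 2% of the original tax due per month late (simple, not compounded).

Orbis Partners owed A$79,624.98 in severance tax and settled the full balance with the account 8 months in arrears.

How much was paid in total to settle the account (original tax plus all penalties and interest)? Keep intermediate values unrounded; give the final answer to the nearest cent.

A$108,346.27

Failure-to-file: 8 × 2% × A$79,624.98 = A$12,740.00… (under the 25% cap)
Failure-to-pay penalty: 8 × 2% × A$79,624.98 = A$12,740.00…
Interest: A$79,624.98 × ((1 + 0.005)^8 − 1) = A$79,624.98 × 0.0407070… = A$3,241.2976…
Total = A$79,624.98 + A$25,479.9936 + A$3,241.2976… = A$108,346.27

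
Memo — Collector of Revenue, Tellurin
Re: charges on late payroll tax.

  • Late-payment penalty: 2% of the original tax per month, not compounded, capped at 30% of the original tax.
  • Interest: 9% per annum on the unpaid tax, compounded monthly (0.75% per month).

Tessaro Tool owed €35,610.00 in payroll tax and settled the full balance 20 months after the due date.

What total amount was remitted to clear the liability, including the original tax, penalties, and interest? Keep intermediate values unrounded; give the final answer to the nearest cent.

€52,032.77

Penalty (uncapped): 20 × 2% × €35,610.00 = €14,244.00; cap = 30% × €35,610.00 = €10,683.00 → penalty = €10,683.00
Interest: €35,610.00 × ((1 + 0.0075)^20 − 1) = €35,610.00 × 0.1611841… = €5,739.7673…
Total = €35,610.00 + €10,683.0000 + €5,739.7673… = €52,032.77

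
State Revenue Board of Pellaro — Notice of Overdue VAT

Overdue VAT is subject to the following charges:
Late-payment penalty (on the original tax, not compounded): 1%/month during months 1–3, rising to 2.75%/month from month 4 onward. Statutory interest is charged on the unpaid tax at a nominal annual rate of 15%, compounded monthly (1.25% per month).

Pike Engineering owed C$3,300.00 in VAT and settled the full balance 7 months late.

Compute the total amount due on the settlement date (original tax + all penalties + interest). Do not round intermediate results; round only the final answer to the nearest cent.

C$4,061.81

Penalty, months 1–3: 3 × 1% × C$3,300.00 = C$99.00
Penalty, months 4–7: 4 × 2.75% × C$3,300.00 = C$363.00
Interest: C$3,300.00 × ((1 + 0.0125)^7 − 1) = C$3,300.00 × 0.0908505… = C$299.8066…
Total = C$3,300.00 + C$462.0000 + C$299.8066… = C$4,061.81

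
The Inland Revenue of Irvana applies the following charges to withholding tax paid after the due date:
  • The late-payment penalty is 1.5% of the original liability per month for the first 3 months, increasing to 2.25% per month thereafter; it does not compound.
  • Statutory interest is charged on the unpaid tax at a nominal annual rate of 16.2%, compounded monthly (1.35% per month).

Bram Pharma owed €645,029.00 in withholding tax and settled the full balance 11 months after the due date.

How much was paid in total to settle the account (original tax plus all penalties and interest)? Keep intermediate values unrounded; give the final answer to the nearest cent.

€892,682.00

Penalty, months 1–3: 3 × 1.5% × €645,029.00 = €29,026.31…
Penalty, months 4–11: 8 × 2.25% × €645,029.00 = €116,105.22
Interest: €645,029.00 × ((1 + 0.0135)^11 − 1) = €645,029.00 × 0.1589409… = €102,521.4787…
Total = €645,029.00 + €145,131.5250 + €102,521.4787… = €892,682.00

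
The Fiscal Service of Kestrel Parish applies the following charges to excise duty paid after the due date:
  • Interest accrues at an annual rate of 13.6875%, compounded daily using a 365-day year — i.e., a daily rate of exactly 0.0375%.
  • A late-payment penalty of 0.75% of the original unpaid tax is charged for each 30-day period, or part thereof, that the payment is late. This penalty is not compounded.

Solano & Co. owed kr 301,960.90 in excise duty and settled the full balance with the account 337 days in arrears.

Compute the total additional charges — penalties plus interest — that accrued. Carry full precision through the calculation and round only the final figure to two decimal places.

Penalty periods: ⌈337/30⌉ = 12; penalty = 12 × 0.75% × kr 301,960.90 = kr 27,176.48…
Interest: kr 301,960.90 × ((1 + 0.000375)^337 − 1) = kr 301,960.90 × 0.13468072… = kr 40,668.3125…
Penalties + interest = kr 27,176.4810 + kr 40,668.3125… = kr 67,844.79

kr 67,844.79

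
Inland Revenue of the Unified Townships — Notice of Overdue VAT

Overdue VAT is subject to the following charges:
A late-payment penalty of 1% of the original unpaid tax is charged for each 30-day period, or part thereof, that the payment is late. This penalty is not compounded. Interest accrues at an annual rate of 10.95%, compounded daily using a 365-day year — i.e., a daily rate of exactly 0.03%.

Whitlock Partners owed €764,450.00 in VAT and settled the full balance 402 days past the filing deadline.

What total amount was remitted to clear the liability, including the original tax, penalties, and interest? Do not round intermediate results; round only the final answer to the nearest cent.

Penalty periods: ⌈402/30⌉ = 14; penalty = 14 × 1% × €764,450.00 = €107,023.00
Interest: €764,450.00 × ((1 + 0.0003)^402 − 1) = €764,450.00 × 0.12815315… = €97,966.6742…
Total = €764,450.00 + €107,023.0000 + €97,966.6742… = €969,439.67

€969,439.67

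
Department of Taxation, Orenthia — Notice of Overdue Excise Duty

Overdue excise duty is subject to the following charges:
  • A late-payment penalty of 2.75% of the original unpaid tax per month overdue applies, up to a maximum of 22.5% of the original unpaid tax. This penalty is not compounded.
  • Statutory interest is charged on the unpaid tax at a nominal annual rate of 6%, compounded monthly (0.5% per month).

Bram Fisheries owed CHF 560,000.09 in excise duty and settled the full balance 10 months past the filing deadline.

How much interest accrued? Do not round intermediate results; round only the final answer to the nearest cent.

Interest: CHF 560,000.09 × ((1 + 0.005)^10 − 1) = CHF 560,000.09 × 0.0511401… = CHF 28,638.4785…

CHF 28,638.48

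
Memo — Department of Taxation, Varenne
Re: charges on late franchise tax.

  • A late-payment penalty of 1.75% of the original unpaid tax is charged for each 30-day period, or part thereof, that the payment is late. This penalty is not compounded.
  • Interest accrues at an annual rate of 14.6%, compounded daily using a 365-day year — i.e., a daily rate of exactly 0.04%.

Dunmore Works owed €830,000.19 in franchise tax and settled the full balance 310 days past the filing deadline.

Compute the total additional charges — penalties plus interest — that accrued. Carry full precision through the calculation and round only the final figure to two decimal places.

Penalty periods: ⌈310/30⌉ = 11; penalty = 11 × 1.75% × €830,000.19 = €159,775.04…
Interest: €830,000.19 × ((1 + 0.0004)^310 − 1) = €830,000.19 × 0.13198780… = €109,549.9031…
Penalties + interest = €159,775.0366… + €109,549.9031… = €269,324.94

€269,324.94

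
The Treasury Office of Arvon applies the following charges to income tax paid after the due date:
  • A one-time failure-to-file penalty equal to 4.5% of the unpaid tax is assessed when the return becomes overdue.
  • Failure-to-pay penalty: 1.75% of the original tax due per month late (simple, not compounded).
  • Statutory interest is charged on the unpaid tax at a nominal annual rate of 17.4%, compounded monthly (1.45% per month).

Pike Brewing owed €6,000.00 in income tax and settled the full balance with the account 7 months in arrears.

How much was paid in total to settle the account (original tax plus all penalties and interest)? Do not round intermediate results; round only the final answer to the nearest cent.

Failure-to-file penalty: 4.5% × €6,000.00 = €270.00
Failure-to-pay penalty: 7 × 1.75% × €6,000.00 = €735.00
Interest: €6,000.00 × ((1 + 0.0145)^7 − 1) = €6,000.00 × 0.1060235… = €636.1411…
Total = €6,000.00 + €1,005.0000 + €636.1411… = €7,641.14

€7,641.14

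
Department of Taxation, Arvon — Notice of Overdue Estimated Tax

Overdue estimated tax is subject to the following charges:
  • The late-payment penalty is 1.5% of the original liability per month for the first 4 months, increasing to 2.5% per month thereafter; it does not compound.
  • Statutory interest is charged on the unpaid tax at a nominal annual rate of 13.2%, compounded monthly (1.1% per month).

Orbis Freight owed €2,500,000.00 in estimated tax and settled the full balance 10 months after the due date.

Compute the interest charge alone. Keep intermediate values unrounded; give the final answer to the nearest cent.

Interest: €2,500,000.00 × ((1 + 0.011)^10 − 1) = €2,500,000.00 × 0.1156078… = €289,019.5889…

€289,019.59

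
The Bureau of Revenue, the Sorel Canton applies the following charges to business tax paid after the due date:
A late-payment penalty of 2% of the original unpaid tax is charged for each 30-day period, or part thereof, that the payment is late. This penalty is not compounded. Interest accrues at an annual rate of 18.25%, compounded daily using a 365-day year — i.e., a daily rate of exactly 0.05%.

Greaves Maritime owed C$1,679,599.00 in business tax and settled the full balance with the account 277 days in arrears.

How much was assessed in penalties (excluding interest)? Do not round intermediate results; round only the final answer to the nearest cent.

C$335,919.80

Penalty periods: ⌈277/30⌉ = 10; penalty = 10 × 2% × C$1,679,599.00 = C$335,919.80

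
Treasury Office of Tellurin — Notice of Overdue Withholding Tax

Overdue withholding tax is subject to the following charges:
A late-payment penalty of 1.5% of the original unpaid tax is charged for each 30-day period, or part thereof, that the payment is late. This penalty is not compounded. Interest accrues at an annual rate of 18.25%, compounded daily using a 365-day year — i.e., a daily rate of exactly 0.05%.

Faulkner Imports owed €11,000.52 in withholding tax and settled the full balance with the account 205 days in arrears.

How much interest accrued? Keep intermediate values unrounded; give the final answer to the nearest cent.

Interest: €11,000.52 × ((1 + 0.0005)^205 − 1) = €11,000.52 × 0.10790892… = €1,187.0542…

€1,187.05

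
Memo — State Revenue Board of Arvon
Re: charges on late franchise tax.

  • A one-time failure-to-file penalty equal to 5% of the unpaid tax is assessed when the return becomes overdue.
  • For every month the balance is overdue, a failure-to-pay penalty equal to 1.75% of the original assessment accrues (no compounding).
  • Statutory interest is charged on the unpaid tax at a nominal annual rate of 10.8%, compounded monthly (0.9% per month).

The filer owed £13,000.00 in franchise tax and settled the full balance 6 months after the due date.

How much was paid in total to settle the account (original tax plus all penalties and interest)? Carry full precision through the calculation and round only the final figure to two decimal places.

Failure-to-file penalty: 5% × £13,000.00 = £650.00
Failure-to-pay penalty = 1.75% × £13,000.00 × 6 mo = £1,365.00
Interest: £13,000.00 × ((1 + 0.009)^6 − 1) = £13,000.00 × 0.0552297… = £717.9858…
Total = £13,000.00 + £2,015.0000 + £717.9858… = £15,732.99

£15,732.99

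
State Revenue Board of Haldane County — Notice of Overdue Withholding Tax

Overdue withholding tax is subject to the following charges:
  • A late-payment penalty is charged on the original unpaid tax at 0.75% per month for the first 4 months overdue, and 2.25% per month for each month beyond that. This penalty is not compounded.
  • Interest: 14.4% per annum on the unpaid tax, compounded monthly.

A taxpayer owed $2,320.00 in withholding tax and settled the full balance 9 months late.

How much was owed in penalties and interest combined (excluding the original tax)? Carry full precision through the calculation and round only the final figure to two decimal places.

$593.53

Penalty, months 1–4: 4 × 0.75% × $2,320.00 = $69.60
Penalty, months 5–9: 5 × 2.25% × $2,320.00 = $261.00
Interest (14.4%/yr ÷ 12 = 1.2%/month): $2,320.00 × ((1 + 0.012)^9 − 1) = $262.9298…
Penalties + interest = $330.6000 + $262.9298… = $593.53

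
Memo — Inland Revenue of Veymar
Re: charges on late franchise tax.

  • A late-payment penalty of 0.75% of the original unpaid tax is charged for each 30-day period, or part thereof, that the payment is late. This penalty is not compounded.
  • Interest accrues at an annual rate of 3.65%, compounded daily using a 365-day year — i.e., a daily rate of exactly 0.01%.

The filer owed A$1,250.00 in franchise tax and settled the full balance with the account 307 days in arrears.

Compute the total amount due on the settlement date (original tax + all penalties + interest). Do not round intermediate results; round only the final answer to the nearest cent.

A$1,392.09

Penalty periods: ⌈307/30⌉ = 11; penalty = 11 × 0.75% × A$1,250.00 = A$103.13…
Interest: A$1,250.00 × ((1 + 0.0001)^307 − 1) = A$1,250.00 × 0.03117452… = A$38.9682…
Total = A$1,250.00 + A$103.1250 + A$38.9682… = A$1,392.09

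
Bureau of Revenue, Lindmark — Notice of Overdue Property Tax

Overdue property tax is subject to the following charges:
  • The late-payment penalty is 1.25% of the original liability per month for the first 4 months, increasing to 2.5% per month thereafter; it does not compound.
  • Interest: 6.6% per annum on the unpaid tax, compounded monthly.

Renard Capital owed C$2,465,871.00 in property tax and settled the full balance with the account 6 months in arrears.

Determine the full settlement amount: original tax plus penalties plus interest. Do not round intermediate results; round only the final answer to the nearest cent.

C$2,794,958.97

Penalty, months 1–4: 4 × 1.25% × C$2,465,871.00 = C$123,293.55
Penalty, months 5–6: 2 × 2.5% × C$2,465,871.00 = C$123,293.55
Interest (6.6%/yr ÷ 12 = 0.55%/month): C$2,465,871.00 × ((1 + 0.0055)^6 − 1) = C$82,500.8711…
Total = C$2,465,871.00 + C$246,587.1000 + C$82,500.8711… = C$2,794,958.97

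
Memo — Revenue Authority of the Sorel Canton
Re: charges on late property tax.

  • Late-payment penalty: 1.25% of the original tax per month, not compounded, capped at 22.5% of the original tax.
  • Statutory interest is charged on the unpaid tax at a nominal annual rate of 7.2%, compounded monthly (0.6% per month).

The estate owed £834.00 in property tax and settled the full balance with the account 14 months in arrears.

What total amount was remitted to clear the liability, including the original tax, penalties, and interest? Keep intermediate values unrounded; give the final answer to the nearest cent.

Penalty: 14 × 1.25% × £834.00 = £145.95 (below the 22.5% cap of £187.65)
Interest: £834.00 × ((1 + 0.006)^14 − 1) = £834.00 × 0.0873559… = £72.8549…
Total = £834.00 + £145.9500 + £72.8549… = £1,052.80

£1,052.80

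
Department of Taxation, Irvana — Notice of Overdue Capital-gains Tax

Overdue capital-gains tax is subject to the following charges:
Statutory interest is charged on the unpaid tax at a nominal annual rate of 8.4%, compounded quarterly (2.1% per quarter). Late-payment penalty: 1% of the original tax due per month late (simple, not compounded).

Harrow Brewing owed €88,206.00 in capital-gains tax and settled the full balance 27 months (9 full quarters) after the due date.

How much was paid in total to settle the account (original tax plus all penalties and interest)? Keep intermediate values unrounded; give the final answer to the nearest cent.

€130,163.74

Late-payment penalty = 1% × €88,206.00 × 27 mo = €23,815.62
Interest: €88,206.00 × ((1 + 0.021)^9 − 1) = €88,206.00 × 0.2056790… = €18,142.1175…
Total = €88,206.00 + €23,815.6200 + €18,142.1175… = €130,163.74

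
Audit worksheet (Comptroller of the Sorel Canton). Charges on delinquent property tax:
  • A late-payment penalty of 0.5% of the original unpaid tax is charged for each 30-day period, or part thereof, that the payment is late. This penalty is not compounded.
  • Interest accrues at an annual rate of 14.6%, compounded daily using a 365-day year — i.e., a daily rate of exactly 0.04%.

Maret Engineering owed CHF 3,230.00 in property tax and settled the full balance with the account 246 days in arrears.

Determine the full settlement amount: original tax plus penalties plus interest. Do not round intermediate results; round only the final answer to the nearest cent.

Penalty periods: ⌈246/30⌉ = 9; penalty = 9 × 0.5% × CHF 3,230.00 = CHF 145.35
Interest: CHF 3,230.00 × ((1 + 0.0004)^246 − 1) = CHF 3,230.00 × 0.10338235… = CHF 333.9250…
Total = CHF 3,230.00 + CHF 145.3500 + CHF 333.9250… = CHF 3,709.27

CHF 3,709.27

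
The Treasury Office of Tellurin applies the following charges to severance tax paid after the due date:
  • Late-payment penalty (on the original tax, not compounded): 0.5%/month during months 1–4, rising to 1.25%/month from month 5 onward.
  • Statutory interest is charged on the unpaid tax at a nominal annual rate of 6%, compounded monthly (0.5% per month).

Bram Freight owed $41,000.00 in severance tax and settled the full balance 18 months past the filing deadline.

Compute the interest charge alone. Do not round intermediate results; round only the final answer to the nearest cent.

$3,851.09

Interest: $41,000.00 × ((1 + 0.005)^18 − 1) = $41,000.00 × 0.0939289… = $3,851.0865…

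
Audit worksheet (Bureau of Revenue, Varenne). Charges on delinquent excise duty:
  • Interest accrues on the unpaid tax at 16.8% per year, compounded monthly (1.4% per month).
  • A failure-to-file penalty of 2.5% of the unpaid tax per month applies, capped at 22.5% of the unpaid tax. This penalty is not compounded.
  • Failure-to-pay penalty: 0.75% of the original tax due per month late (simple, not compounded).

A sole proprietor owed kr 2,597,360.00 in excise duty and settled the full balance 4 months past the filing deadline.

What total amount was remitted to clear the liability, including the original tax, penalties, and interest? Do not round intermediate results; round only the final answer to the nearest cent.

Failure-to-file: 4 × 2.5% × kr 2,597,360.00 = kr 259,736.00 (under the 22.5% cap)
Failure-to-pay penalty = 0.75% × kr 2,597,360.00 × 4 mo = kr 77,920.80
Interest: kr 2,597,360.00 × ((1 + 0.014)^4 − 1) = kr 2,597,360.00 × 0.0571870… = kr 148,535.2638…
Total = kr 2,597,360.00 + kr 337,656.8000 + kr 148,535.2638… = kr 3,083,552.06

kr 3,083,552.06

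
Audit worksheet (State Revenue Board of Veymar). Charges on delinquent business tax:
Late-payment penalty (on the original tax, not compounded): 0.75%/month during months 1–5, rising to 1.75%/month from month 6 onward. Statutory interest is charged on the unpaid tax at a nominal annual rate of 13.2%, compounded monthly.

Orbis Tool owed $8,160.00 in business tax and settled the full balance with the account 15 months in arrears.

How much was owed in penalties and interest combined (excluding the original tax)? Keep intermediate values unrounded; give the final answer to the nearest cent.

$3,189.18

Penalty, months 1–5: 5 × 0.75% × $8,160.00 = $306.00
Penalty, months 6–15: 10 × 1.75% × $8,160.00 = $1,428.00
Interest (13.2%/yr ÷ 12 = 1.1%/month): $8,160.00 × ((1 + 0.011)^15 − 1) = $1,455.1816…
Penalties + interest = $1,734.0000 + $1,455.1816… = $3,189.18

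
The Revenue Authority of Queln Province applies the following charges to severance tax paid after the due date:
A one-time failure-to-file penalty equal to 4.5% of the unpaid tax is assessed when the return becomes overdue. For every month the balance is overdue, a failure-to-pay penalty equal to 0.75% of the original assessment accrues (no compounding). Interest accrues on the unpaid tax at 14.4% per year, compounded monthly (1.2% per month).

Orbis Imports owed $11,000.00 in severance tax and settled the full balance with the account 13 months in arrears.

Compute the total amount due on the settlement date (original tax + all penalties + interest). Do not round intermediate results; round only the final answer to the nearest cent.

$14,412.65

Failure-to-file penalty: 4.5% × $11,000.00 = $495.00
Failure-to-pay penalty: 13 × 0.75% × $11,000.00 = $1,072.50
Interest: $11,000.00 × ((1 + 0.012)^13 − 1) = $11,000.00 × 0.1677414… = $1,845.1550…
Total = $11,000.00 + $1,567.5000 + $1,845.1550… = $14,412.65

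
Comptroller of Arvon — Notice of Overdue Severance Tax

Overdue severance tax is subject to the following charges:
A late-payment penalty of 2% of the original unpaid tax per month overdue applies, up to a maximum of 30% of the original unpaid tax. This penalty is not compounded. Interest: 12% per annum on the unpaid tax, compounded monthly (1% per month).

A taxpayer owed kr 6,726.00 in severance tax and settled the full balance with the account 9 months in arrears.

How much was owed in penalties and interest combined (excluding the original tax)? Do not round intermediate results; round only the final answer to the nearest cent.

kr 1,840.81

Penalty: 9 × 2% × kr 6,726.00 = kr 1,210.68 (below the 30% cap of kr 2,017.80)
Interest: kr 6,726.00 × ((1 + 0.01)^9 − 1) = kr 6,726.00 × 0.0936853… = kr 630.1271…
Penalties + interest = kr 1,210.6800 + kr 630.1271… = kr 1,840.81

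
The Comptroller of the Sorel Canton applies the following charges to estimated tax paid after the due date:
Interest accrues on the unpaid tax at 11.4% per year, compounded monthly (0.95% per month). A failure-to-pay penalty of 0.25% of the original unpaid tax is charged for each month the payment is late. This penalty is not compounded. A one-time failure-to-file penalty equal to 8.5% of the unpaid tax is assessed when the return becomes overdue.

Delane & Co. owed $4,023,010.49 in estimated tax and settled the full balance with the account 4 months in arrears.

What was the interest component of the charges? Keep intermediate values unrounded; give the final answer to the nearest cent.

$155,066.69

Interest: $4,023,010.49 × ((1 + 0.0095)^4 − 1) = $4,023,010.49 × 0.0385449… = $155,066.6885…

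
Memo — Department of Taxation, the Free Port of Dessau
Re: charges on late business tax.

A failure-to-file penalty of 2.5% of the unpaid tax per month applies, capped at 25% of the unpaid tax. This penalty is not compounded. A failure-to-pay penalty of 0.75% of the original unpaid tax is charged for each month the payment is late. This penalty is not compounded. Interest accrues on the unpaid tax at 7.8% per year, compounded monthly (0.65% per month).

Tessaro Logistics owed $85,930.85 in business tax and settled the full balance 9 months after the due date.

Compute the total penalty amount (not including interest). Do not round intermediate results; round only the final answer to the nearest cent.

$25,134.77

Failure-to-file: 9 × 2.5% × $85,930.85 = $19,334.44… (under the 25% cap)
Failure-to-pay penalty = 0.75% × $85,930.85 × 9 mo = $5,800.33…
Total penalty = $19,334.44… + $5,800.33… = $25,134.77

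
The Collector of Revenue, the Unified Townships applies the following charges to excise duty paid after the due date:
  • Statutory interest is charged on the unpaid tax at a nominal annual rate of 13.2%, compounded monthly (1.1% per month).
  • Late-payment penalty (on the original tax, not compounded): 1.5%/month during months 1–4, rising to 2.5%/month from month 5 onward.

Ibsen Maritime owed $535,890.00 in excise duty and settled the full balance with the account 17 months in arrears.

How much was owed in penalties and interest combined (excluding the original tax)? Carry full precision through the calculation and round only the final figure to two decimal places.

$315,851.93

Penalty, months 1–4: 4 × 1.5% × $535,890.00 = $32,153.40
Penalty, months 5–17: 13 × 2.5% × $535,890.00 = $174,164.25
Interest: $535,890.00 × ((1 + 0.011)^17 − 1) = $535,890.00 × 0.2043969… = $109,534.2786…
Penalties + interest = $206,317.6500 + $109,534.2786… = $315,851.93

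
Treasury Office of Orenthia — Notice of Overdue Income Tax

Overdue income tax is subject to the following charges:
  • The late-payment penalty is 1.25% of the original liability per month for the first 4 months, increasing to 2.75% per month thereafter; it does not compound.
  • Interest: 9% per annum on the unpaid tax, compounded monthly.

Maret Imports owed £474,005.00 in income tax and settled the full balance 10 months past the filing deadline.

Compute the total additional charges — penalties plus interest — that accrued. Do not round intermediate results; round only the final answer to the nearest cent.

Penalty, months 1–4: 4 × 1.25% × £474,005.00 = £23,700.25
Penalty, months 5–10: 6 × 2.75% × £474,005.00 = £78,210.83…
Interest (9%/yr ÷ 12 = 0.75%/month): £474,005.00 × ((1 + 0.0075)^10 − 1) = £36,774.5145…
Penalties + interest = £101,911.0750 + £36,774.5145… = £138,685.59

£138,685.59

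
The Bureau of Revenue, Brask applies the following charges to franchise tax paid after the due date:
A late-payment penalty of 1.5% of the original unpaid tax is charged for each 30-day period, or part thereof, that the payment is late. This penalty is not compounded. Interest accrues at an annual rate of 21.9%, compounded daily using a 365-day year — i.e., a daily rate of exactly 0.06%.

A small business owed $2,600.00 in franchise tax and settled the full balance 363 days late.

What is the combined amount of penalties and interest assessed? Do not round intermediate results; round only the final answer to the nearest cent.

$1,139.47

Penalty periods: ⌈363/30⌉ = 13; penalty = 13 × 1.5% × $2,600.00 = $507.00
Interest: $2,600.00 × ((1 + 0.0006)^363 − 1) = $2,600.00 × 0.24325717… = $632.4686…
Penalties + interest = $507.0000 + $632.4686… = $1,139.47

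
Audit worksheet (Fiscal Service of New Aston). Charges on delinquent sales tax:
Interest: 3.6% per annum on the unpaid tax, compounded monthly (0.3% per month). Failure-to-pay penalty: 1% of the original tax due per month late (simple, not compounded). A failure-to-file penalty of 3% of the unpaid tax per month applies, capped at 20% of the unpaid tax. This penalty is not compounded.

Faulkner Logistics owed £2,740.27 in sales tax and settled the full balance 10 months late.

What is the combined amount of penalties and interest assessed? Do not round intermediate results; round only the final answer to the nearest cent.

Failure-to-file: 10 × 3% × £2,740.27 = £822.08…, capped at 20% × £2,740.27 = £548.05…
Failure-to-pay penalty: 10 × 1% × £2,740.27 = £274.03…
Interest: £2,740.27 × ((1 + 0.003)^10 − 1) = £2,740.27 × 0.0304083… = £83.3268…
Penalties + interest = £822.0810 + £83.3268… = £905.41

£905.41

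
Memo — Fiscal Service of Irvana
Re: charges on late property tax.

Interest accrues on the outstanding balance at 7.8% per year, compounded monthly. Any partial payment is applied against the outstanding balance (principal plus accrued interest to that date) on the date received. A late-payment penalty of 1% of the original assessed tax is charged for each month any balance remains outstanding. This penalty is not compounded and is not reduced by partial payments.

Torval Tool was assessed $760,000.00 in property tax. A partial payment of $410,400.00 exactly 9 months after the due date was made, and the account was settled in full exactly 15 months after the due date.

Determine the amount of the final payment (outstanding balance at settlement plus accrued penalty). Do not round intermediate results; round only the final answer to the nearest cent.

Monthly rate = 7.8% ÷ 12 = 0.65%
Balance at month 9: $760,000.0000 × (1 + 0.0065)^9 = $805,633.6641…
After $410,400.00 payment: $805,633.6641… − $410,400.00 = $395,233.6641…
Balance at month 15: $395,233.6641… × (1 + 0.0065)^6 = $410,900.4378…
Penalty: 15 × 1% × $760,000.00 = $114,000.00
Final settlement = outstanding balance + penalty = $410,900.4378… + $114,000.00 = $524,900.44

$524,900.44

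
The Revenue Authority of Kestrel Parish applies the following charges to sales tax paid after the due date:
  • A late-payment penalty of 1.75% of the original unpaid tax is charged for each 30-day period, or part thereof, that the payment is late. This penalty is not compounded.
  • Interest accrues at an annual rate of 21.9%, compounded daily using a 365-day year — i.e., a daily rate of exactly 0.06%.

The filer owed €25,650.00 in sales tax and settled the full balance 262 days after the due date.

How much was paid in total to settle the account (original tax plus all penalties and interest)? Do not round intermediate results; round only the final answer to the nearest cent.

Penalty periods: ⌈262/30⌉ = 9; penalty = 9 × 1.75% × €25,650.00 = €4,039.88…
Interest: €25,650.00 × ((1 + 0.0006)^262 − 1) = €25,650.00 × 0.17017447… = €4,364.9752…
Total = €25,650.00 + €4,039.8750 + €4,364.9752… = €34,054.85

€34,054.85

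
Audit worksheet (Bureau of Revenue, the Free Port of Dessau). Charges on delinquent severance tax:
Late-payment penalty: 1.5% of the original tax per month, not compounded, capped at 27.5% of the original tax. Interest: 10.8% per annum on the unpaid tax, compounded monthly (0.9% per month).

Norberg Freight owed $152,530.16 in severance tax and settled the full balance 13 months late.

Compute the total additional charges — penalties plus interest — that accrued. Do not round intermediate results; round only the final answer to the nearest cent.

$48,585.62

Penalty: 13 × 1.5% × $152,530.16 = $29,743.38… (below the 27.5% cap of $41,945.79…)
Interest: $152,530.16 × ((1 + 0.009)^13 − 1) = $152,530.16 × 0.1235313… = $18,842.2432…
Penalties + interest = $29,743.3812 + $18,842.2432… = $48,585.62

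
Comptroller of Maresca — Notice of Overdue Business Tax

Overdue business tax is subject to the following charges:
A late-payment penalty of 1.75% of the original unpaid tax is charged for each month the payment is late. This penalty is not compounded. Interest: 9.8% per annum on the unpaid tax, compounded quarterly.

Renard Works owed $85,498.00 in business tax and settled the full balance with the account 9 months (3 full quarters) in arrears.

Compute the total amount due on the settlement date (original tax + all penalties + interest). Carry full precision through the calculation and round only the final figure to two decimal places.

Late-payment penalty = 1.75% × $85,498.00 × 9 mo = $13,465.94…
Interest (9.8%/yr ÷ 4 = 2.45%/quarter): $85,498.00 × ((1 + 0.0245)^3 − 1) = $6,439.3209…
Total = $85,498.00 + $13,465.9350 + $6,439.3209… = $105,403.26

$105,403.26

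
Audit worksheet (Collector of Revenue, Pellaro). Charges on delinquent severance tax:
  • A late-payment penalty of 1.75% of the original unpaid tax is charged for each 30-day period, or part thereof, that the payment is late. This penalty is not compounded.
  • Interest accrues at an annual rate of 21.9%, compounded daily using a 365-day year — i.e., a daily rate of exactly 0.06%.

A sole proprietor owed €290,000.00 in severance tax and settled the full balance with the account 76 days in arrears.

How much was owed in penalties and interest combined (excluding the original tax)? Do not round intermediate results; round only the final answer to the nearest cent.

Penalty periods: ⌈76/30⌉ = 3; penalty = 3 × 1.75% × €290,000.00 = €15,225.00
Interest: €290,000.00 × ((1 + 0.0006)^76 − 1) = €290,000.00 × 0.04664135… = €13,525.9922…
Penalties + interest = €15,225.0000 + €13,525.9922… = €28,750.99

€28,750.99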